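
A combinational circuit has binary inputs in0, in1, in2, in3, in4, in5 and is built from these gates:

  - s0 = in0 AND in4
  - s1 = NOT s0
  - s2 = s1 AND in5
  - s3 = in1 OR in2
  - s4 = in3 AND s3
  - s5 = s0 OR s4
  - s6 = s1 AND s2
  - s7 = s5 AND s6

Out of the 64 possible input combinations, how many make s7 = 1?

s7 = s5 AND s6 must be 1, so both s5 = 1 and s6 = 1.
Enumerating the 64 input combinations, 9 give s7 = 1 and 55 give s7 = 0.

9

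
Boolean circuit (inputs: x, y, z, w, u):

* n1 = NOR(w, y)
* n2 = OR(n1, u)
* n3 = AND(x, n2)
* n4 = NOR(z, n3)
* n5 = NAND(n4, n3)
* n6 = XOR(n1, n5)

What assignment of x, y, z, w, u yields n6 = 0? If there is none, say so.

Check with x=0 y=0 z=0 w=0 u=1:
n1 = NOR(w, y) = NOR(0, 0) = 1
n2 = OR(n1, u) = OR(1, 1) = 1
n3 = AND(x, n2) = AND(0, 1) = 0
n4 = NOR(z, n3) = NOR(0, 0) = 1
n5 = NAND(n4, n3) = NAND(1, 0) = 1
n6 = XOR(n1, n5) = XOR(1, 1) = 0
So n6 = 0 as required.

x=0 y=0 z=0 w=0 u=1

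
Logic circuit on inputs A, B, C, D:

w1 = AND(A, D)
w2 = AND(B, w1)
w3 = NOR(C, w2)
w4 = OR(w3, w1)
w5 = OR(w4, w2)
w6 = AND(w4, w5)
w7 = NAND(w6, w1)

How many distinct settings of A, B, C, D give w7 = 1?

12

w7 = NAND(w6, w1) must be 1, so at least one of w6, w1 is 0.
Enumerating the 16 input combinations, 12 give w7 = 1 and 4 give w7 = 0.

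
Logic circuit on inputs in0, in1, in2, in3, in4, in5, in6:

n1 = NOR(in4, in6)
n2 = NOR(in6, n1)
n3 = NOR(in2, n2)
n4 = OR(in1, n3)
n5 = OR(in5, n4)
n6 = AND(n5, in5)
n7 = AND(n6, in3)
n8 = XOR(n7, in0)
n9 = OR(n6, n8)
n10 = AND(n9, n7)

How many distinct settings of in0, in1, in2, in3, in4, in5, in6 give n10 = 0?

96

n10 = AND(n9, n7) must be 0, so at least one of n9, n7 is 0.
Enumerating the 128 input combinations, 96 give n10 = 0 and 32 give n10 = 1.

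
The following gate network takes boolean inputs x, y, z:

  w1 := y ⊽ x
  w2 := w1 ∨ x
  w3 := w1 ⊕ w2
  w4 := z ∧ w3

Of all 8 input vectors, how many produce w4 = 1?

2

w4 = z ∧ w3 must be 1, so both z = 1 and w3 = 1.
w3 = w1 ⊕ w2 must be 1, so w1 and w2 differ.
Enumerating the 8 input combinations, 2 give w4 = 1 and 6 give w4 = 0.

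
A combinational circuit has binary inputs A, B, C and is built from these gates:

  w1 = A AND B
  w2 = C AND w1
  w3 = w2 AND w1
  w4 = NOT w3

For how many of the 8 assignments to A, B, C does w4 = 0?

w4 = NOT w3 must be 0, so w3 = 1.
Satisfying assignments:
  A=1, B=1, C=1

1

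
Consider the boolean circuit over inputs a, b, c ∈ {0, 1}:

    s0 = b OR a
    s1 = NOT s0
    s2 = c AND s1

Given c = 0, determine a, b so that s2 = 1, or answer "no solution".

no solution exists

With c = 0 fixed, none of the 4 settings of a, b give s2 = 1.
For example, with a=1, b=0:
s0 = b OR a = 0 OR 1 = 1
s1 = NOT s0 = NOT 1 = 0
s2 = c AND s1 = 0 AND 0 = 0
giving s2 = 0 ≠ 1.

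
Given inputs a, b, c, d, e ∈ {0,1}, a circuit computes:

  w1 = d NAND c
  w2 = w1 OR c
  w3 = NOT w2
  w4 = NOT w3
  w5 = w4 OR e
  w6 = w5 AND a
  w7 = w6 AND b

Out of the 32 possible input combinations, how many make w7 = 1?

8

w7 = w6 AND b must be 1, so both w6 = 1 and b = 1.
w6 = w5 AND a must be 1, so both w5 = 1 and a = 1.
Enumerating the 32 input combinations, 8 give w7 = 1 and 24 give w7 = 0.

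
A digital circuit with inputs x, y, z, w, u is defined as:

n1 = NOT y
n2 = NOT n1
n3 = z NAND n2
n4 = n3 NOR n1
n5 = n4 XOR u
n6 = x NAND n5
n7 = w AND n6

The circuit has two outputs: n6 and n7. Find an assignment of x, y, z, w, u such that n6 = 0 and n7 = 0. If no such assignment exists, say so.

Check with x=1, y=1, z=1, w=0, u=0:
n1 = NOT y = NOT 1 = 0
n2 = NOT n1 = NOT 0 = 1
n3 = z NAND n2 = 1 NAND 1 = 0
n4 = n3 NOR n1 = 0 NOR 0 = 1
n5 = n4 XOR u = 1 XOR 0 = 1
n6 = x NAND n5 = 1 NAND 1 = 0
n7 = w AND n6 = 0 AND 0 = 0
So n6 = 0 and n7 = 0.

x=1, y=1, z=1, w=0, u=0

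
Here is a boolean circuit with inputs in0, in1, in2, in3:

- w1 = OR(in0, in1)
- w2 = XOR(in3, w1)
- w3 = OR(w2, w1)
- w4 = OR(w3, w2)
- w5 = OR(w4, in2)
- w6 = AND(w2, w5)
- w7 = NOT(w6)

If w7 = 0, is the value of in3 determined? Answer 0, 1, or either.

either

Both values of in3 occur among assignments with w7 = 0:
  in3=0: in0=0, in1=1, in2=0, in3=0
  in3=1: in0=0, in1=0, in2=0, in3=1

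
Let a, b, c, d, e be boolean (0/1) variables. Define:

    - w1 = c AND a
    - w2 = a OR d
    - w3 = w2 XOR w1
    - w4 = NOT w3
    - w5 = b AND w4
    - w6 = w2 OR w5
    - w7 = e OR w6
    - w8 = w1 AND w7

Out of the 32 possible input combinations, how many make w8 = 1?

8

w8 = w1 AND w7 must be 1, so both w1 = 1 and w7 = 1.
w1 = c AND a must be 1, so both c = 1 and a = 1.
w7 = e OR w6 must be 1, so at least one of e, w6 is 1.
Enumerating the 32 input combinations, 8 give w8 = 1 and 24 give w8 = 0.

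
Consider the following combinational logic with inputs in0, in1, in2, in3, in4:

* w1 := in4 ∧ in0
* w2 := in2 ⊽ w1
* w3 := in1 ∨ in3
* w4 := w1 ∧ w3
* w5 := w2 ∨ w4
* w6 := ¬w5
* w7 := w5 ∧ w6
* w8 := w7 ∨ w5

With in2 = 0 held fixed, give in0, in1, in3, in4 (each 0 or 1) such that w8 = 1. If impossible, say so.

w8 = w7 ∨ w5 must be 1, so at least one of w7, w5 is 1.
Check with in2 = 0 and in0=1, in1=1, in3=0, in4=1:
w1 = in4 ∧ in0 = 1 ∧ 1 = 1
w2 = in2 ⊽ w1 = 0 ⊽ 1 = 0
w3 = in1 ∨ in3 = 1 ∨ 0 = 1
w4 = w1 ∧ w3 = 1 ∧ 1 = 1
w5 = w2 ∨ w4 = 0 ∨ 1 = 1
w6 = ¬w5 = ¬1 = 0
w7 = w5 ∧ w6 = 1 ∧ 0 = 0
w8 = w7 ∨ w5 = 0 ∨ 1 = 1
So w8 = 1.

in0=1 in1=1 in3=0 in4=1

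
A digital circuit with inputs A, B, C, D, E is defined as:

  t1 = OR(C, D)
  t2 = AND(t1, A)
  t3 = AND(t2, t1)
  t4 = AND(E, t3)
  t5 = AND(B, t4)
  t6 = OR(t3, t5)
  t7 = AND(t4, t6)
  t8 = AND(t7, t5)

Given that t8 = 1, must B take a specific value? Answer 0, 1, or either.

t8 = AND(t7, t5) must be 1, so both t7 = 1 and t5 = 1.
Every assignment with t8 = 1 has B = 1; there are 3 such assignment(s).
  A=1, B=1, C=0, D=1, E=1
  A=1, B=1, C=1, D=0, E=1
  A=1, B=1, C=1, D=1, E=1

1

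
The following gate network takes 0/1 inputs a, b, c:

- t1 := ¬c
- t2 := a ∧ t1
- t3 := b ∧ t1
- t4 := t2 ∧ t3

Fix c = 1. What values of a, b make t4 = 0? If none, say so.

a=1, b=0

t4 = t2 ∧ t3 must be 0, so at least one of t2, t3 is 0.
Check with c = 1 and a=1, b=0:
t1 = ¬c = ¬1 = 0
t2 = a ∧ t1 = 1 ∧ 0 = 0
t3 = b ∧ t1 = 0 ∧ 0 = 0
t4 = t2 ∧ t3 = 0 ∧ 0 = 0
So t4 = 0.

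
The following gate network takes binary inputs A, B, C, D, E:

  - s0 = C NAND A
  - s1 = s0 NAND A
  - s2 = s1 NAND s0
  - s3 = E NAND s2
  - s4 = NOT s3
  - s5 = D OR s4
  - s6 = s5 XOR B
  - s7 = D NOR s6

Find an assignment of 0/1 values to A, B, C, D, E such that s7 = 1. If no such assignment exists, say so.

s7 = D NOR s6 must be 1, so both D = 0 and s6 = 0.
s6 = s5 XOR B must be 0, so s5 and B are equal.
Check with A=0, B=0, C=1, D=0, E=0:
s0 = C NAND A = 1 NAND 0 = 1
s1 = s0 NAND A = 1 NAND 0 = 1
s2 = s1 NAND s0 = 1 NAND 1 = 0
s3 = E NAND s2 = 0 NAND 0 = 1
s4 = NOT s3 = NOT 1 = 0
s5 = D OR s4 = 0 OR 0 = 0
s6 = s5 XOR B = 0 XOR 0 = 0
s7 = D NOR s6 = 0 NOR 0 = 1
So s7 = 1 as required.

A=0, B=0, C=1, D=0, E=0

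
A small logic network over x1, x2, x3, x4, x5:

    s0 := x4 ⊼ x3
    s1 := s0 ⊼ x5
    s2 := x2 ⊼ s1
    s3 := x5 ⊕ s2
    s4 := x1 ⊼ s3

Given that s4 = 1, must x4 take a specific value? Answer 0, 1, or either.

either

Both values of x4 occur among assignments with s4 = 1:
  x4=0: x1=0, x2=0, x3=0, x4=0, x5=0
  x4=1: x1=0, x2=0, x3=0, x4=1, x5=0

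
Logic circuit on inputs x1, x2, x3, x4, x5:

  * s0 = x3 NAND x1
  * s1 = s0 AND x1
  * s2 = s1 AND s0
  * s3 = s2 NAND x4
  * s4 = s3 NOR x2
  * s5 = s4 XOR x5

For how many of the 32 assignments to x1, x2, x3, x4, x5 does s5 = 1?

s5 = s4 XOR x5 must be 1, so s4 and x5 differ.
Enumerating the 32 input combinations, 16 give s5 = 1 and 16 give s5 = 0.

16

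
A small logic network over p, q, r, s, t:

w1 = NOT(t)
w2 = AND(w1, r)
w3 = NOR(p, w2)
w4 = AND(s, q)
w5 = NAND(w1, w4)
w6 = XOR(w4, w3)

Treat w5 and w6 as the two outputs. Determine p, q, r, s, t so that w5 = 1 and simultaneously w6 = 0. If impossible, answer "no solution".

Check with p=1, q=0, r=1, s=1, t=0:
w1 = NOT(t) = NOT 0 = 1
w2 = AND(w1, r) = AND(1, 1) = 1
w3 = NOR(p, w2) = NOR(1, 1) = 0
w4 = AND(s, q) = AND(1, 0) = 0
w5 = NAND(w1, w4) = NAND(1, 0) = 1
w6 = XOR(w4, w3) = XOR(0, 0) = 0
So w5 = 1 and w6 = 0.

p=1, q=0, r=1, s=1, t=0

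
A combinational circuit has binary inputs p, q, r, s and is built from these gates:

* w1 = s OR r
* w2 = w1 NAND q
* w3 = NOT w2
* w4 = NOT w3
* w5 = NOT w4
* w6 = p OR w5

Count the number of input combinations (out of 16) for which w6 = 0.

5

w6 = p OR w5 must be 0, so both p = 0 and w5 = 0.
w5 = NOT w4 must be 0, so w4 = 1.
Satisfying assignments:
  p=0, q=0, r=0, s=0
  p=0, q=0, r=0, s=1
  p=0, q=0, r=1, s=0
  p=0, q=0, r=1, s=1
  p=0, q=1, r=0, s=0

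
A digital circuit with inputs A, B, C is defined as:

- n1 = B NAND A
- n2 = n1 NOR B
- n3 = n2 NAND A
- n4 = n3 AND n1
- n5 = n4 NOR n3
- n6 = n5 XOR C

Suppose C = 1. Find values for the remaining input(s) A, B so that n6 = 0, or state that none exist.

With C = 1 fixed, none of the 4 settings of A, B give n6 = 0.
For example, with A=1, B=1:
n1 = B NAND A = 1 NAND 1 = 0
n2 = n1 NOR B = 0 NOR 1 = 0
n3 = n2 NAND A = 0 NAND 1 = 1
n4 = n3 AND n1 = 1 AND 0 = 0
n5 = n4 NOR n3 = 0 NOR 1 = 0
n6 = n5 XOR C = 0 XOR 1 = 1
giving n6 = 1 ≠ 0.

no solution exists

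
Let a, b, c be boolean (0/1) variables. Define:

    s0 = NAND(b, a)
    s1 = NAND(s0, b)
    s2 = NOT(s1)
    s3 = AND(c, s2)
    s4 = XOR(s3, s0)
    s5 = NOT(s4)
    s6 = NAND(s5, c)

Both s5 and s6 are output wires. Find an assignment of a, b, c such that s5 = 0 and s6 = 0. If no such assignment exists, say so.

no solution exists

Across all 8 input combinations, none give both s5 = 0 and s6 = 0.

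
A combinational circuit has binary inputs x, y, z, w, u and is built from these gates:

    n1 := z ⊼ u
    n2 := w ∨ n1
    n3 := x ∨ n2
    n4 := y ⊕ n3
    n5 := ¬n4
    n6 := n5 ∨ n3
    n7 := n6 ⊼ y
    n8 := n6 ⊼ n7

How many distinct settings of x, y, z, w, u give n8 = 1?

n8 = n6 ⊼ n7 must be 1, so at least one of n6, n7 is 0.
Enumerating the 32 input combinations, 16 give n8 = 1 and 16 give n8 = 0.

16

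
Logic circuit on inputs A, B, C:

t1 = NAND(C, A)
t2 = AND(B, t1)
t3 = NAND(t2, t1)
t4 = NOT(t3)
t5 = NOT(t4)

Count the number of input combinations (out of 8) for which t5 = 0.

3

t5 = NOT(t4) must be 0, so t4 = 1.
Enumerating the 8 input combinations, 3 give t5 = 0 and 5 give t5 = 1.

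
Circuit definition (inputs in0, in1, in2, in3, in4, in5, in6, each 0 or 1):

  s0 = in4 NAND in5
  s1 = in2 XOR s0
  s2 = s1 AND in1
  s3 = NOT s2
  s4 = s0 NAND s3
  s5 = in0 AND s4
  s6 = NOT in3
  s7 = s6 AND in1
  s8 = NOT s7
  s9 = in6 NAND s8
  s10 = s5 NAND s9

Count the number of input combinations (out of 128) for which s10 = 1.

s10 = s5 NAND s9 must be 1, so at least one of s5, s9 is 0.
Enumerating the 128 input combinations, 109 give s10 = 1 and 19 give s10 = 0.

109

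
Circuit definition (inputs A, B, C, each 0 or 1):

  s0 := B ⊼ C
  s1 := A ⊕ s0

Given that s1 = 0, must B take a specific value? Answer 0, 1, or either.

either

Both values of B occur among assignments with s1 = 0:
  B=0: A=1, B=0, C=0
  B=1: A=0, B=1, C=1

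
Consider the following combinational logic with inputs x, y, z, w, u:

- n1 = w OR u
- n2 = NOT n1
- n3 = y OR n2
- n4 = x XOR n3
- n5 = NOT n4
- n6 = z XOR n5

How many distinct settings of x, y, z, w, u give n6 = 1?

16

n6 = z XOR n5 must be 1, so z and n5 differ.
Enumerating the 32 input combinations, 16 give n6 = 1 and 16 give n6 = 0.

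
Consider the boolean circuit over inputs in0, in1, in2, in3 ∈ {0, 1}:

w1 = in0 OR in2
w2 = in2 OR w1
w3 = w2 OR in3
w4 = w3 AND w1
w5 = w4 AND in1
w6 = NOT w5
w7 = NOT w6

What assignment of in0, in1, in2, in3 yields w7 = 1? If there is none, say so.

Check with in0=0 in1=1 in2=1 in3=0:
w1 = in0 OR in2 = 0 OR 1 = 1
w2 = in2 OR w1 = 1 OR 1 = 1
w3 = w2 OR in3 = 1 OR 0 = 1
w4 = w3 AND w1 = 1 AND 1 = 1
w5 = w4 AND in1 = 1 AND 1 = 1
w6 = NOT w5 = NOT 1 = 0
w7 = NOT w6 = NOT 0 = 1
So w7 = 1 as required.

in0=0 in1=1 in2=1 in3=0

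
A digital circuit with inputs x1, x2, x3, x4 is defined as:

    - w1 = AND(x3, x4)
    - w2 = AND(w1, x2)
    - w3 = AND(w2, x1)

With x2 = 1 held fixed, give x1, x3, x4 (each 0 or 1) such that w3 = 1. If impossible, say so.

Check with x2 = 1 and x1=1, x3=1, x4=1:
w1 = AND(x3, x4) = AND(1, 1) = 1
w2 = AND(w1, x2) = AND(1, 1) = 1
w3 = AND(w2, x1) = AND(1, 1) = 1
So w3 = 1.

x1=1 x3=1 x4=1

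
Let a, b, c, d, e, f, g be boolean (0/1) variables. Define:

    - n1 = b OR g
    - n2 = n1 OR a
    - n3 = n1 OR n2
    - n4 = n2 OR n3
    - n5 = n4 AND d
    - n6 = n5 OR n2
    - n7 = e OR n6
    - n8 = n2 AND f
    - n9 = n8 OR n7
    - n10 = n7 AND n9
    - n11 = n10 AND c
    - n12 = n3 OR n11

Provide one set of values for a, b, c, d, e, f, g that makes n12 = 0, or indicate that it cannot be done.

a=0, b=0, c=0, d=1, e=0, f=1, g=0

Check with a=0, b=0, c=0, d=1, e=0, f=1, g=0:
n1 = b OR g = 0 OR 0 = 0
n2 = n1 OR a = 0 OR 0 = 0
n3 = n1 OR n2 = 0 OR 0 = 0
n4 = n2 OR n3 = 0 OR 0 = 0
n5 = n4 AND d = 0 AND 1 = 0
n6 = n5 OR n2 = 0 OR 0 = 0
n7 = e OR n6 = 0 OR 0 = 0
n8 = n2 AND f = 0 AND 1 = 0
n9 = n8 OR n7 = 0 OR 0 = 0
n10 = n7 AND n9 = 0 AND 0 = 0
n11 = n10 AND c = 0 AND 0 = 0
n12 = n3 OR n11 = 0 OR 0 = 0
So n12 = 0 as required.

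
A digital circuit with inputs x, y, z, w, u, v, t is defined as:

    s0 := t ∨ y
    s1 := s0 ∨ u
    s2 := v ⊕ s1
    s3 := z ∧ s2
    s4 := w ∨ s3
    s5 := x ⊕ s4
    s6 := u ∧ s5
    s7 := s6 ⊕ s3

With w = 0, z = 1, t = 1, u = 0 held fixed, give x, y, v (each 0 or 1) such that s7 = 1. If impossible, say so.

s7 = s6 ⊕ s3 must be 1, so s6 and s3 differ.
Check with w = 0, z = 1, t = 1, u = 0 and x=0, y=0, v=0:
s0 = t ∨ y = 1 ∨ 0 = 1
s1 = s0 ∨ u = 1 ∨ 0 = 1
s2 = v ⊕ s1 = 0 ⊕ 1 = 1
s3 = z ∧ s2 = 1 ∧ 1 = 1
s4 = w ∨ s3 = 0 ∨ 1 = 1
s5 = x ⊕ s4 = 0 ⊕ 1 = 1
s6 = u ∧ s5 = 0 ∧ 1 = 0
s7 = s6 ⊕ s3 = 0 ⊕ 1 = 1
So s7 = 1.

x=0, y=0, v=0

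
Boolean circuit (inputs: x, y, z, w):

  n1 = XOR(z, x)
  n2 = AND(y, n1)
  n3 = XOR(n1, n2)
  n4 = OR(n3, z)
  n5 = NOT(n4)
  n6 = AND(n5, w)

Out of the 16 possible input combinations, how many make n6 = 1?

3

n6 = AND(n5, w) must be 1, so both n5 = 1 and w = 1.
n5 = NOT(n4) must be 1, so n4 = 0.
n4 = OR(n3, z) must be 0, so both n3 = 0 and z = 0.
Satisfying assignments:
  x=0, y=0, z=0, w=1
  x=0, y=1, z=0, w=1
  x=1, y=1, z=0, w=1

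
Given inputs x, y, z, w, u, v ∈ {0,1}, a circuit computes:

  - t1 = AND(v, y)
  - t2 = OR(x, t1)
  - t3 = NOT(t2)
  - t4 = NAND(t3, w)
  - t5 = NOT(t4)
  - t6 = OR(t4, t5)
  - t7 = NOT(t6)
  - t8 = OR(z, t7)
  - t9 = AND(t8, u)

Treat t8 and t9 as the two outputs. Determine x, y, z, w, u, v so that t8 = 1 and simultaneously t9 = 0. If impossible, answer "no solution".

Check with x=0 y=0 z=1 w=0 u=0 v=1:
t1 = AND(v, y) = AND(1, 0) = 0
t2 = OR(x, t1) = OR(0, 0) = 0
t3 = NOT(t2) = NOT 0 = 1
t4 = NAND(t3, w) = NAND(1, 0) = 1
t5 = NOT(t4) = NOT 1 = 0
t6 = OR(t4, t5) = OR(1, 0) = 1
t7 = NOT(t6) = NOT 1 = 0
t8 = OR(z, t7) = OR(1, 0) = 1
t9 = AND(t8, u) = AND(1, 0) = 0
So t8 = 1 and t9 = 0.

x=0 y=0 z=1 w=0 u=0 v=1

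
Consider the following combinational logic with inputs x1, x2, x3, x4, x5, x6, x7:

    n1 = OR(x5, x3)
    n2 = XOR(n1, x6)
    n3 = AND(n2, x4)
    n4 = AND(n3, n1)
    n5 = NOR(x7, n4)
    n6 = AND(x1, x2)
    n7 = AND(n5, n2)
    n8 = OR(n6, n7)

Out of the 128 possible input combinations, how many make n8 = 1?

47

n8 = OR(n6, n7) must be 1, so at least one of n6, n7 is 1.
Enumerating the 128 input combinations, 47 give n8 = 1 and 81 give n8 = 0.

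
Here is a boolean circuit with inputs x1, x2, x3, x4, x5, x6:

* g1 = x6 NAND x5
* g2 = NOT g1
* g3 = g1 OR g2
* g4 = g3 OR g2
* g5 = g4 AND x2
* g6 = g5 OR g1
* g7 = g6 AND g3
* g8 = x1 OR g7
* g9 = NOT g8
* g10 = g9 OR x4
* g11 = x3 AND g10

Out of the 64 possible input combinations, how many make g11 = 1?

17

g11 = x3 AND g10 must be 1, so both x3 = 1 and g10 = 1.
g10 = g9 OR x4 must be 1, so at least one of g9, x4 is 1.
Enumerating the 64 input combinations, 17 give g11 = 1 and 47 give g11 = 0.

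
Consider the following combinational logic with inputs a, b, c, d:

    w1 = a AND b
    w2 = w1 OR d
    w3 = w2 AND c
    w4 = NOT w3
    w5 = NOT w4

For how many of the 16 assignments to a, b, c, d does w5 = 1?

5

w5 = NOT w4 must be 1, so w4 = 0.
w4 = NOT w3 must be 0, so w3 = 1.
Satisfying assignments:
  a=0, b=0, c=1, d=1
  a=0, b=1, c=1, d=1
  a=1, b=0, c=1, d=1
  a=1, b=1, c=1, d=0
  a=1, b=1, c=1, d=1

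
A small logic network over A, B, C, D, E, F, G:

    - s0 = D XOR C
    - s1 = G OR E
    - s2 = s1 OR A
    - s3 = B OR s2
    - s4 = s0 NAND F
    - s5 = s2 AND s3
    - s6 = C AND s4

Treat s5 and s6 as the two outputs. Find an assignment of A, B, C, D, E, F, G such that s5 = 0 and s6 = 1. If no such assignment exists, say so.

A=0, B=0, C=1, D=1, E=0, F=0, G=0

Check with A=0, B=0, C=1, D=1, E=0, F=0, G=0:
s0 = D XOR C = 1 XOR 1 = 0
s1 = G OR E = 0 OR 0 = 0
s2 = s1 OR A = 0 OR 0 = 0
s3 = B OR s2 = 0 OR 0 = 0
s4 = s0 NAND F = 0 NAND 0 = 1
s5 = s2 AND s3 = 0 AND 0 = 0
s6 = C AND s4 = 1 AND 1 = 1
So s5 = 0 and s6 = 1.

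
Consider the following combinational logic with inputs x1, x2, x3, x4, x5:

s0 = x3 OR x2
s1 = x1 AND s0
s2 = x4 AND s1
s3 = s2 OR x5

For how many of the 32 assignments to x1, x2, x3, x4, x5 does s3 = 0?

13

s3 = s2 OR x5 must be 0, so both s2 = 0 and x5 = 0.
s2 = x4 AND s1 must be 0, so at least one of x4, s1 is 0.
Enumerating the 32 input combinations, 13 give s3 = 0 and 19 give s3 = 1.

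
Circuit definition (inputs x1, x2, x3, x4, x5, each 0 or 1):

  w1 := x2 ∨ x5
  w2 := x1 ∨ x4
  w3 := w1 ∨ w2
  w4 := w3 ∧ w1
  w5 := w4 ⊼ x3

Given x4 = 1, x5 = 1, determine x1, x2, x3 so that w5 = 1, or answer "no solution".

w5 = w4 ⊼ x3 must be 1, so at least one of w4, x3 is 0.
Check with x4 = 1, x5 = 1 and x1=1, x2=1, x3=0:
w1 = x2 ∨ x5 = 1 ∨ 1 = 1
w2 = x1 ∨ x4 = 1 ∨ 1 = 1
w3 = w1 ∨ w2 = 1 ∨ 1 = 1
w4 = w3 ∧ w1 = 1 ∧ 1 = 1
w5 = w4 ⊼ x3 = 1 ⊼ 0 = 1
So w5 = 1.

x1=1 x2=1 x3=0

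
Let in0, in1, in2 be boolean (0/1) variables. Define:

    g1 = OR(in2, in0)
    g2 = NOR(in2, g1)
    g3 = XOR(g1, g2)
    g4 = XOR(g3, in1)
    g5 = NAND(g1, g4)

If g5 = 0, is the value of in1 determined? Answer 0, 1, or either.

g5 = NAND(g1, g4) must be 0, so both g1 = 1 and g4 = 1.
Every assignment with g5 = 0 has in1 = 0; there are 3 such assignment(s).
  in0=0, in1=0, in2=1
  in0=1, in1=0, in2=0
  in0=1, in1=0, in2=1

0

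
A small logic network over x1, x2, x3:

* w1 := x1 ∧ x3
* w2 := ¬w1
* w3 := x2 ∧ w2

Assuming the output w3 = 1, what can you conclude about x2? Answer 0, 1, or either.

w3 = x2 ∧ w2 must be 1, so both x2 = 1 and w2 = 1.
Every assignment with w3 = 1 has x2 = 1; there are 3 such assignment(s).
  x1=0, x2=1, x3=0
  x1=0, x2=1, x3=1
  x1=1, x2=1, x3=0

1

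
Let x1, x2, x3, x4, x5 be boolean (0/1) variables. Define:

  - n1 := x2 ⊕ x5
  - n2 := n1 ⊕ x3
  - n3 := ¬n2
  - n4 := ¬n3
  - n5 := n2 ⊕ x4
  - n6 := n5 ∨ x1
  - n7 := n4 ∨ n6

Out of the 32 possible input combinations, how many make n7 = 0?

4

n7 = n4 ∨ n6 must be 0, so both n4 = 0 and n6 = 0.
Satisfying assignments:
  x1=0, x2=0, x3=0, x4=0, x5=0
  x1=0, x2=0, x3=1, x4=0, x5=1
  x1=0, x2=1, x3=0, x4=0, x5=1
  x1=0, x2=1, x3=1, x4=0, x5=0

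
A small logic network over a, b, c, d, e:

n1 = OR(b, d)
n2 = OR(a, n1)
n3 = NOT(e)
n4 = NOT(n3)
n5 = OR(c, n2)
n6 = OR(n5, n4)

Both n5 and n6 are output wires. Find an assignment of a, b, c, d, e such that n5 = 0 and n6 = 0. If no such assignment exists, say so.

a=0 b=0 c=0 d=0 e=0

Check with a=0 b=0 c=0 d=0 e=0:
n1 = OR(b, d) = OR(0, 0) = 0
n2 = OR(a, n1) = OR(0, 0) = 0
n3 = NOT(e) = NOT 0 = 1
n4 = NOT(n3) = NOT 1 = 0
n5 = OR(c, n2) = OR(0, 0) = 0
n6 = OR(n5, n4) = OR(0, 0) = 0
So n5 = 0 and n6 = 0.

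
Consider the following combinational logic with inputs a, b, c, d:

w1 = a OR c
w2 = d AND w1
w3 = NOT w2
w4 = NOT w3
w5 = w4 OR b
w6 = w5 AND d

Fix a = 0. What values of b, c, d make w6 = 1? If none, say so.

b=1, c=0, d=1

w6 = w5 AND d must be 1, so both w5 = 1 and d = 1.
w5 = w4 OR b must be 1, so at least one of w4, b is 1.
Check with a = 0 and b=1, c=0, d=1:
w1 = a OR c = 0 OR 0 = 0
w2 = d AND w1 = 1 AND 0 = 0
w3 = NOT w2 = NOT 0 = 1
w4 = NOT w3 = NOT 1 = 0
w5 = w4 OR b = 0 OR 1 = 1
w6 = w5 AND d = 1 AND 1 = 1
So w6 = 1.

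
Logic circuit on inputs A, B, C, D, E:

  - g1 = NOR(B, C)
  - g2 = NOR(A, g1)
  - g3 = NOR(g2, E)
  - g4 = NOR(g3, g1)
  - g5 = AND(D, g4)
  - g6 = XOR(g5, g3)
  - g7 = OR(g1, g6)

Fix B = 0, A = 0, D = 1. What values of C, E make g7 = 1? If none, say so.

C=0 E=0

g7 = OR(g1, g6) must be 1, so at least one of g1, g6 is 1.
Check with B = 0, A = 0, D = 1 and C=0, E=0:
g1 = NOR(B, C) = NOR(0, 0) = 1
g2 = NOR(A, g1) = NOR(0, 1) = 0
g3 = NOR(g2, E) = NOR(0, 0) = 1
g4 = NOR(g3, g1) = NOR(1, 1) = 0
g5 = AND(D, g4) = AND(1, 0) = 0
g6 = XOR(g5, g3) = XOR(0, 1) = 1
g7 = OR(g1, g6) = OR(1, 1) = 1
So g7 = 1.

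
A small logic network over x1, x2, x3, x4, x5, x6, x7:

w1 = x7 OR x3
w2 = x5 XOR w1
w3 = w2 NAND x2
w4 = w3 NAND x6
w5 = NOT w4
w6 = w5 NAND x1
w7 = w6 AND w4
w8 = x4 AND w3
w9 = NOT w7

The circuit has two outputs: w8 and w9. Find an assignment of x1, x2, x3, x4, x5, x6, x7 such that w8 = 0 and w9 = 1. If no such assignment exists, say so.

Check with x1=1, x2=0, x3=1, x4=0, x5=1, x6=1, x7=1:
w1 = x7 OR x3 = 1 OR 1 = 1
w2 = x5 XOR w1 = 1 XOR 1 = 0
w3 = w2 NAND x2 = 0 NAND 0 = 1
w4 = w3 NAND x6 = 1 NAND 1 = 0
w5 = NOT w4 = NOT 0 = 1
w6 = w5 NAND x1 = 1 NAND 1 = 0
w7 = w6 AND w4 = 0 AND 0 = 0
w8 = x4 AND w3 = 0 AND 1 = 0
w9 = NOT w7 = NOT 0 = 1
So w8 = 0 and w9 = 1.

x1=1, x2=0, x3=1, x4=0, x5=1, x6=1, x7=1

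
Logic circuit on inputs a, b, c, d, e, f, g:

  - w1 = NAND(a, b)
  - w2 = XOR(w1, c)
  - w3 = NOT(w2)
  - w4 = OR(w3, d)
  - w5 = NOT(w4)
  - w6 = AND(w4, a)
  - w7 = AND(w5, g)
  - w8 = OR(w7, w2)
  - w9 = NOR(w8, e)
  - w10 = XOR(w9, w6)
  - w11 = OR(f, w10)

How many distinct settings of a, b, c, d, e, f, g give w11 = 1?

w11 = OR(f, w10) must be 1, so at least one of f, w10 is 1.
Enumerating the 128 input combinations, 88 give w11 = 1 and 40 give w11 = 0.

88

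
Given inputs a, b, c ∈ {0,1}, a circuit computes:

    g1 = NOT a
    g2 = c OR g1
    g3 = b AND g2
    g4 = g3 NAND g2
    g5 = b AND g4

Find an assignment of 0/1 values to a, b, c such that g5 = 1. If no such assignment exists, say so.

g5 = b AND g4 must be 1, so both b = 1 and g4 = 1.
Check with a=1 b=1 c=0:
g1 = NOT a = NOT 1 = 0
g2 = c OR g1 = 0 OR 0 = 0
g3 = b AND g2 = 1 AND 0 = 0
g4 = g3 NAND g2 = 0 NAND 0 = 1
g5 = b AND g4 = 1 AND 1 = 1
So g5 = 1 as required.

a=1 b=1 c=0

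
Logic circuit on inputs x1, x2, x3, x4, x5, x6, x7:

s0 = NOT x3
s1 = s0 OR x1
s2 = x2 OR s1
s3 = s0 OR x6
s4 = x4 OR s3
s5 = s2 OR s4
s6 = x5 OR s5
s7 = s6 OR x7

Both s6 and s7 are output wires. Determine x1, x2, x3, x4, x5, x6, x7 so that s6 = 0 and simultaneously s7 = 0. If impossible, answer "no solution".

x1=0 x2=0 x3=1 x4=0 x5=0 x6=0 x7=0

Check with x1=0 x2=0 x3=1 x4=0 x5=0 x6=0 x7=0:
s0 = NOT x3 = NOT 1 = 0
s1 = s0 OR x1 = 0 OR 0 = 0
s2 = x2 OR s1 = 0 OR 0 = 0
s3 = s0 OR x6 = 0 OR 0 = 0
s4 = x4 OR s3 = 0 OR 0 = 0
s5 = s2 OR s4 = 0 OR 0 = 0
s6 = x5 OR s5 = 0 OR 0 = 0
s7 = s6 OR x7 = 0 OR 0 = 0
So s6 = 0 and s7 = 0.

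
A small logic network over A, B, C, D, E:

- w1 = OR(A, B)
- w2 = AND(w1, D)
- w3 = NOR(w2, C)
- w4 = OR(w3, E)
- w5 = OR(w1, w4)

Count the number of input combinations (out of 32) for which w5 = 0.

2

w5 = OR(w1, w4) must be 0, so both w1 = 0 and w4 = 0.
w1 = OR(A, B) must be 0, so both A = 0 and B = 0.
w4 = OR(w3, E) must be 0, so both w3 = 0 and E = 0.
Satisfying assignments:
  A=0, B=0, C=1, D=0, E=0
  A=0, B=0, C=1, D=1, E=0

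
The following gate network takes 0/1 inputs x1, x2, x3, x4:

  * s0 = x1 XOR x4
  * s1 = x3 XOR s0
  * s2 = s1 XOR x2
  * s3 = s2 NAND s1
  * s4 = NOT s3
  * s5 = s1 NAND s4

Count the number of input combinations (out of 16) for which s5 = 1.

s5 = s1 NAND s4 must be 1, so at least one of s1, s4 is 0.
Enumerating the 16 input combinations, 12 give s5 = 1 and 4 give s5 = 0.

12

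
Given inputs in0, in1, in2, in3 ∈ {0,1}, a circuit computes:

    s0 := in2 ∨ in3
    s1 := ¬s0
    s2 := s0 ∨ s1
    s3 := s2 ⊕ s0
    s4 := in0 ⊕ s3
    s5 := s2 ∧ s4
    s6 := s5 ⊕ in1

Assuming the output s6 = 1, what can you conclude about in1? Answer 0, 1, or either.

either

Both values of in1 occur among assignments with s6 = 1:
  in1=0: in0=0, in1=0, in2=0, in3=0
  in1=1: in0=0, in1=1, in2=0, in3=1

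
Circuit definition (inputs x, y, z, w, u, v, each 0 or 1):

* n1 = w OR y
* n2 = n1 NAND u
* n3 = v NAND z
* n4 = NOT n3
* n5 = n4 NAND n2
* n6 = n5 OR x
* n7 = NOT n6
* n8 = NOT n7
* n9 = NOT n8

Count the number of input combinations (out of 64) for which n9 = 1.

5

n9 = NOT n8 must be 1, so n8 = 0.
n8 = NOT n7 must be 0, so n7 = 1.
Satisfying assignments:
  x=0, y=0, z=1, w=0, u=0, v=1
  x=0, y=0, z=1, w=0, u=1, v=1
  x=0, y=0, z=1, w=1, u=0, v=1
  x=0, y=1, z=1, w=0, u=0, v=1
  x=0, y=1, z=1, w=1, u=0, v=1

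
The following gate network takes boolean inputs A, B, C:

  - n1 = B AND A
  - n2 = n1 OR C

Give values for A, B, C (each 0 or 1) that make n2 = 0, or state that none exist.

A=0, B=1, C=0

n2 = n1 OR C must be 0, so both n1 = 0 and C = 0.
Check with A=0, B=1, C=0:
n1 = B AND A = 1 AND 0 = 0
n2 = n1 OR C = 0 OR 0 = 0
So n2 = 0 as required.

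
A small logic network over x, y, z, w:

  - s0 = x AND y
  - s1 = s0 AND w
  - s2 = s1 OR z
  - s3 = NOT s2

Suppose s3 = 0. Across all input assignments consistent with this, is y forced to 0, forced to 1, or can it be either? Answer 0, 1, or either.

Both values of y occur among assignments with s3 = 0:
  y=0: x=0, y=0, z=1, w=0
  y=1: x=0, y=1, z=1, w=0

either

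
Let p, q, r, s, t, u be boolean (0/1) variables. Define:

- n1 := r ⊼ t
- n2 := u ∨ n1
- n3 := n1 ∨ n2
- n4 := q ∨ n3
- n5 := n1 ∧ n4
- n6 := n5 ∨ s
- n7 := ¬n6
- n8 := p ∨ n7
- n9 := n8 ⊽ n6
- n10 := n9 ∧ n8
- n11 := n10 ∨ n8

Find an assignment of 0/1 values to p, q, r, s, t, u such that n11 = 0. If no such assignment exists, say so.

p=0 q=0 r=1 s=1 t=0 u=0

n11 = n10 ∨ n8 must be 0, so both n10 = 0 and n8 = 0.
Check with p=0 q=0 r=1 s=1 t=0 u=0:
n1 = r ⊼ t = 1 ⊼ 0 = 1
n2 = u ∨ n1 = 0 ∨ 1 = 1
n3 = n1 ∨ n2 = 1 ∨ 1 = 1
n4 = q ∨ n3 = 0 ∨ 1 = 1
n5 = n1 ∧ n4 = 1 ∧ 1 = 1
n6 = n5 ∨ s = 1 ∨ 1 = 1
n7 = ¬n6 = ¬1 = 0
n8 = p ∨ n7 = 0 ∨ 0 = 0
n9 = n8 ⊽ n6 = 0 ⊽ 1 = 0
n10 = n9 ∧ n8 = 0 ∧ 0 = 0
n11 = n10 ∨ n8 = 0 ∨ 0 = 0
So n11 = 0 as required.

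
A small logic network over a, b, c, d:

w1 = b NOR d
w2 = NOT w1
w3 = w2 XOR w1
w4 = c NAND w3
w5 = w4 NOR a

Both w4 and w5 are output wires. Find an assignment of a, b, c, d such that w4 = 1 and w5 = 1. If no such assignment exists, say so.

Across all 16 input combinations, none give both w4 = 1 and w5 = 1.

no solution exists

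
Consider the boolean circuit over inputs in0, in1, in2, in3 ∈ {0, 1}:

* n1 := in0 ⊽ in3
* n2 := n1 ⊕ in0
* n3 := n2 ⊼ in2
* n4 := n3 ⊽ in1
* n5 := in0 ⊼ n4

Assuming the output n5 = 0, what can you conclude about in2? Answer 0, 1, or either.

n5 = in0 ⊼ n4 must be 0, so both in0 = 1 and n4 = 1.
Every assignment with n5 = 0 has in2 = 1; there are 2 such assignment(s).
  in0=1, in1=0, in2=1, in3=0
  in0=1, in1=0, in2=1, in3=1

1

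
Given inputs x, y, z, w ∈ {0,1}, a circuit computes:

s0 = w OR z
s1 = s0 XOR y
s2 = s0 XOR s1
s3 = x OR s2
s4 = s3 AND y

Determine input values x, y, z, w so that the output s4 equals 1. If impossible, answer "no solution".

s4 = s3 AND y must be 1, so both s3 = 1 and y = 1.
Check with x=0, y=1, z=1, w=0:
s0 = w OR z = 0 OR 1 = 1
s1 = s0 XOR y = 1 XOR 1 = 0
s2 = s0 XOR s1 = 1 XOR 0 = 1
s3 = x OR s2 = 0 OR 1 = 1
s4 = s3 AND y = 1 AND 1 = 1
So s4 = 1 as required.

x=0, y=1, z=1, w=0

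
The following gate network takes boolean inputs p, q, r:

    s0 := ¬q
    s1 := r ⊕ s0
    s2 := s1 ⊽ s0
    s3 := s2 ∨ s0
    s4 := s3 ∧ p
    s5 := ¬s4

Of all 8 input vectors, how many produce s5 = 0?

3

s5 = ¬s4 must be 0, so s4 = 1.
s4 = s3 ∧ p must be 1, so both s3 = 1 and p = 1.
s3 = s2 ∨ s0 must be 1, so at least one of s2, s0 is 1.
Satisfying assignments:
  p=1, q=0, r=0
  p=1, q=0, r=1
  p=1, q=1, r=0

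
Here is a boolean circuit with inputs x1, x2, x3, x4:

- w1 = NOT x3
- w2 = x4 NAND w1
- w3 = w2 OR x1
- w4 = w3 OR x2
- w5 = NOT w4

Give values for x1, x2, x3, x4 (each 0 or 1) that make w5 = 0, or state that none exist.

x1=0, x2=0, x3=0, x4=0

w5 = NOT w4 must be 0, so w4 = 1.
w4 = w3 OR x2 must be 1, so at least one of w3, x2 is 1.
Check with x1=0, x2=0, x3=0, x4=0:
w1 = NOT x3 = NOT 0 = 1
w2 = x4 NAND w1 = 0 NAND 1 = 1
w3 = w2 OR x1 = 1 OR 0 = 1
w4 = w3 OR x2 = 1 OR 0 = 1
w5 = NOT w4 = NOT 1 = 0
So w5 = 0 as required.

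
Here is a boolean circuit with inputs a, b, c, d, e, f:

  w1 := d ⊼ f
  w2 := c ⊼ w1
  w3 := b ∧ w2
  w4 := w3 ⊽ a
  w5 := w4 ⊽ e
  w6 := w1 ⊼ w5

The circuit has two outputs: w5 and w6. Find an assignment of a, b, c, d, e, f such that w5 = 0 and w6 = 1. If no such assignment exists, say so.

Check with a=0, b=0, c=1, d=1, e=1, f=1:
w1 = d ⊼ f = 1 ⊼ 1 = 0
w2 = c ⊼ w1 = 1 ⊼ 0 = 1
w3 = b ∧ w2 = 0 ∧ 1 = 0
w4 = w3 ⊽ a = 0 ⊽ 0 = 1
w5 = w4 ⊽ e = 1 ⊽ 1 = 0
w6 = w1 ⊼ w5 = 0 ⊼ 0 = 1
So w5 = 0 and w6 = 1.

a=0, b=0, c=1, d=1, e=1, f=1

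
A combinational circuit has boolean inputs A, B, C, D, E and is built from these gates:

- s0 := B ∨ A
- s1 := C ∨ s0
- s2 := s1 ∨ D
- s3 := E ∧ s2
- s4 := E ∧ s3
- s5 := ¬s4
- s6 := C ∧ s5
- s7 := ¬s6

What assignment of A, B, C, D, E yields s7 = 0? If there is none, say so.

A=0, B=1, C=1, D=1, E=0

s7 = ¬s6 must be 0, so s6 = 1.
s6 = C ∧ s5 must be 1, so both C = 1 and s5 = 1.
s5 = ¬s4 must be 1, so s4 = 0.
Check with A=0, B=1, C=1, D=1, E=0:
s0 = B ∨ A = 1 ∨ 0 = 1
s1 = C ∨ s0 = 1 ∨ 1 = 1
s2 = s1 ∨ D = 1 ∨ 1 = 1
s3 = E ∧ s2 = 0 ∧ 1 = 0
s4 = E ∧ s3 = 0 ∧ 0 = 0
s5 = ¬s4 = ¬0 = 1
s6 = C ∧ s5 = 1 ∧ 1 = 1
s7 = ¬s6 = ¬1 = 0
So s7 = 0 as required.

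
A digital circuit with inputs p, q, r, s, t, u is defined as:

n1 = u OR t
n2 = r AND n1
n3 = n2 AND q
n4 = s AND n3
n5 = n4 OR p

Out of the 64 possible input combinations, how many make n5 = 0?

n5 = n4 OR p must be 0, so both n4 = 0 and p = 0.
n4 = s AND n3 must be 0, so at least one of s, n3 is 0.
Enumerating the 64 input combinations, 29 give n5 = 0 and 35 give n5 = 1.

29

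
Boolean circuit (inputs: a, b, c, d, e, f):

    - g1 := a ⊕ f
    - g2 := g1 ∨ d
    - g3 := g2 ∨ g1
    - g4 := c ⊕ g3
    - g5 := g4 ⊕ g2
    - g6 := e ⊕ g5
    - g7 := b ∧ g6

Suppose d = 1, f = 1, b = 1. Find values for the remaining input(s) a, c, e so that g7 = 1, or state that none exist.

a=0, c=1, e=0

g7 = b ∧ g6 must be 1, so both b = 1 and g6 = 1.
Check with d = 1, f = 1, b = 1 and a=0, c=1, e=0:
g1 = a ⊕ f = 0 ⊕ 1 = 1
g2 = g1 ∨ d = 1 ∨ 1 = 1
g3 = g2 ∨ g1 = 1 ∨ 1 = 1
g4 = c ⊕ g3 = 1 ⊕ 1 = 0
g5 = g4 ⊕ g2 = 0 ⊕ 1 = 1
g6 = e ⊕ g5 = 0 ⊕ 1 = 1
g7 = b ∧ g6 = 1 ∧ 1 = 1
So g7 = 1.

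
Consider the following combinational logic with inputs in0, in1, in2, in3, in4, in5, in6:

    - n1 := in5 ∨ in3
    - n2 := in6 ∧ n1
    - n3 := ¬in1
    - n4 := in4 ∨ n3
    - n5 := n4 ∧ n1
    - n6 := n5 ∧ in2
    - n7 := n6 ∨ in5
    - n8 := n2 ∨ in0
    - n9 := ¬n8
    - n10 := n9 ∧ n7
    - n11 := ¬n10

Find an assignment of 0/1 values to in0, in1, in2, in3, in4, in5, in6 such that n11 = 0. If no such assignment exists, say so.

n11 = ¬n10 must be 0, so n10 = 1.
Check with in0=0, in1=1, in2=1, in3=1, in4=1, in5=1, in6=0:
n1 = in5 ∨ in3 = 1 ∨ 1 = 1
n2 = in6 ∧ n1 = 0 ∧ 1 = 0
n3 = ¬in1 = ¬1 = 0
n4 = in4 ∨ n3 = 1 ∨ 0 = 1
n5 = n4 ∧ n1 = 1 ∧ 1 = 1
n6 = n5 ∧ in2 = 1 ∧ 1 = 1
n7 = n6 ∨ in5 = 1 ∨ 1 = 1
n8 = n2 ∨ in0 = 0 ∨ 0 = 0
n9 = ¬n8 = ¬0 = 1
n10 = n9 ∧ n7 = 1 ∧ 1 = 1
n11 = ¬n10 = ¬1 = 0
So n11 = 0 as required.

in0=0, in1=1, in2=1, in3=1, in4=1, in5=1, in6=0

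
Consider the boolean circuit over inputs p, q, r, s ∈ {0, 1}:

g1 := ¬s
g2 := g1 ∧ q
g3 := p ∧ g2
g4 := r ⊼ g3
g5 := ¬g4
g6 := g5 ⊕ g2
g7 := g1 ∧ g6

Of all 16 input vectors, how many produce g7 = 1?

3

g7 = g1 ∧ g6 must be 1, so both g1 = 1 and g6 = 1.
g1 = ¬s must be 1, so s = 0.
Satisfying assignments:
  p=0, q=1, r=0, s=0
  p=0, q=1, r=1, s=0
  p=1, q=1, r=0, s=0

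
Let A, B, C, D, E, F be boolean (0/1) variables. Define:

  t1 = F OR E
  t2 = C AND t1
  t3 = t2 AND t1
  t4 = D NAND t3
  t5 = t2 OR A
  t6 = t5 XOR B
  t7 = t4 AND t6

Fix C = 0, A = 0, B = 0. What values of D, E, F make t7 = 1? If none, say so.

With C = 0, A = 0, B = 0 fixed, none of the 8 settings of D, E, F give t7 = 1.
For example, with D=1, E=1, F=1:
t1 = F OR E = 1 OR 1 = 1
t2 = C AND t1 = 0 AND 1 = 0
t3 = t2 AND t1 = 0 AND 1 = 0
t4 = D NAND t3 = 1 NAND 0 = 1
t5 = t2 OR A = 0 OR 0 = 0
t6 = t5 XOR B = 0 XOR 0 = 0
t7 = t4 AND t6 = 1 AND 0 = 0
giving t7 = 0 ≠ 1.

no solution exists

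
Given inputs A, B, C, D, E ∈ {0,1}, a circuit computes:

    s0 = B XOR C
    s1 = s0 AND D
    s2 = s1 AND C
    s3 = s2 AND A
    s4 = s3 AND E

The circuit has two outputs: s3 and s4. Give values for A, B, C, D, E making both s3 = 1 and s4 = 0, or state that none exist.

Check with A=1 B=0 C=1 D=1 E=0:
s0 = B XOR C = 0 XOR 1 = 1
s1 = s0 AND D = 1 AND 1 = 1
s2 = s1 AND C = 1 AND 1 = 1
s3 = s2 AND A = 1 AND 1 = 1
s4 = s3 AND E = 1 AND 0 = 0
So s3 = 1 and s4 = 0.

A=1 B=0 C=1 D=1 E=0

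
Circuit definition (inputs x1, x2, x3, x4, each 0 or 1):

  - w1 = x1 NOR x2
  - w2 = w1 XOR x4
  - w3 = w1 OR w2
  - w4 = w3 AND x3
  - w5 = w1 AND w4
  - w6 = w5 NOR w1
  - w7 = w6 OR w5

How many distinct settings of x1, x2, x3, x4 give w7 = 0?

2

w7 = w6 OR w5 must be 0, so both w6 = 0 and w5 = 0.
Satisfying assignments:
  x1=0, x2=0, x3=0, x4=0
  x1=0, x2=0, x3=0, x4=1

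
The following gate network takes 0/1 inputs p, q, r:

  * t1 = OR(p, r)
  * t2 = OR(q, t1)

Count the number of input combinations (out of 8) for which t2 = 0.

t2 = OR(q, t1) must be 0, so both q = 0 and t1 = 0.
t1 = OR(p, r) must be 0, so both p = 0 and r = 0.
Satisfying assignments:
  p=0, q=0, r=0

1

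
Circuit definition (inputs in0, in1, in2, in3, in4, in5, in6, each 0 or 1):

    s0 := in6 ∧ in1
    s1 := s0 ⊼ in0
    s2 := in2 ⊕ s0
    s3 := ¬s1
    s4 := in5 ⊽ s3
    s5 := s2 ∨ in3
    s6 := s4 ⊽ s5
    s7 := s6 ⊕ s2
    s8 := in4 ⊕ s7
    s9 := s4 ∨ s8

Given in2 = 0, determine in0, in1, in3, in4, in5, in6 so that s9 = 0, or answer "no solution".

in0=0, in1=1, in3=0, in4=1, in5=1, in6=0

Check with in2 = 0 and in0=0, in1=1, in3=0, in4=1, in5=1, in6=0:
s0 = in6 ∧ in1 = 0 ∧ 1 = 0
s1 = s0 ⊼ in0 = 0 ⊼ 0 = 1
s2 = in2 ⊕ s0 = 0 ⊕ 0 = 0
s3 = ¬s1 = ¬1 = 0
s4 = in5 ⊽ s3 = 1 ⊽ 0 = 0
s5 = s2 ∨ in3 = 0 ∨ 0 = 0
s6 = s4 ⊽ s5 = 0 ⊽ 0 = 1
s7 = s6 ⊕ s2 = 1 ⊕ 0 = 1
s8 = in4 ⊕ s7 = 1 ⊕ 1 = 0
s9 = s4 ∨ s8 = 0 ∨ 0 = 0
So s9 = 0.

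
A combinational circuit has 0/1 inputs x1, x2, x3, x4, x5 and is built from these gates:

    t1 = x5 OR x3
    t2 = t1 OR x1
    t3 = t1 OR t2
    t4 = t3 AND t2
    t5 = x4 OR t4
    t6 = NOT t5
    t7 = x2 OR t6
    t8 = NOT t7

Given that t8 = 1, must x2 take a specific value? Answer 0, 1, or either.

0

t8 = NOT t7 must be 1, so t7 = 0.
t7 = x2 OR t6 must be 0, so both x2 = 0 and t6 = 0.
Every assignment with t8 = 1 has x2 = 0; there are 15 such assignment(s).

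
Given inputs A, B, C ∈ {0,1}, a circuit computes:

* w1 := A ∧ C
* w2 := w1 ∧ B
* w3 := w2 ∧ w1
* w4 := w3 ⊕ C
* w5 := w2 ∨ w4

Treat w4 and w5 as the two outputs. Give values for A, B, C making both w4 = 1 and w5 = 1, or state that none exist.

A=0, B=1, C=1

Check with A=0, B=1, C=1:
w1 = A ∧ C = 0 ∧ 1 = 0
w2 = w1 ∧ B = 0 ∧ 1 = 0
w3 = w2 ∧ w1 = 0 ∧ 0 = 0
w4 = w3 ⊕ C = 0 ⊕ 1 = 1
w5 = w2 ∨ w4 = 0 ∨ 1 = 1
So w4 = 1 and w5 = 1.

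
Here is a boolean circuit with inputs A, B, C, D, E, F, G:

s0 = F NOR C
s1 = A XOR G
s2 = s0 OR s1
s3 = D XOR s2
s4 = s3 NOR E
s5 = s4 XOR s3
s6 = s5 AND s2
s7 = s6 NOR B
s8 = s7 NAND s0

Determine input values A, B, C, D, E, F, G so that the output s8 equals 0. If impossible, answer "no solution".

A=0 B=0 C=0 D=1 E=1 F=0 G=0

Check with A=0 B=0 C=0 D=1 E=1 F=0 G=0:
s0 = F NOR C = 0 NOR 0 = 1
s1 = A XOR G = 0 XOR 0 = 0
s2 = s0 OR s1 = 1 OR 0 = 1
s3 = D XOR s2 = 1 XOR 1 = 0
s4 = s3 NOR E = 0 NOR 1 = 0
s5 = s4 XOR s3 = 0 XOR 0 = 0
s6 = s5 AND s2 = 0 AND 1 = 0
s7 = s6 NOR B = 0 NOR 0 = 1
s8 = s7 NAND s0 = 1 NAND 1 = 0
So s8 = 0 as required.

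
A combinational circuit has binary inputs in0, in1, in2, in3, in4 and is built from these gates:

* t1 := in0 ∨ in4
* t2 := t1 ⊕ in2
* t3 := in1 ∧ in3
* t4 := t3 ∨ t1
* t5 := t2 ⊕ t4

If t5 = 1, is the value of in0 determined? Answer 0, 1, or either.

either

Both values of in0 occur among assignments with t5 = 1:
  in0=0: in0=0, in1=0, in2=1, in3=0, in4=0
  in0=1: in0=1, in1=0, in2=1, in3=0, in4=0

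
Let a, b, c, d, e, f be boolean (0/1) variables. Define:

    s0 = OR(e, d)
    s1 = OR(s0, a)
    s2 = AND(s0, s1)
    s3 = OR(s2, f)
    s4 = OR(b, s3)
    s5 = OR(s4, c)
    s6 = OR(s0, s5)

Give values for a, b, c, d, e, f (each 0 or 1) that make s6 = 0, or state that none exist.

s6 = OR(s0, s5) must be 0, so both s0 = 0 and s5 = 0.
s0 = OR(e, d) must be 0, so both e = 0 and d = 0.
s5 = OR(s4, c) must be 0, so both s4 = 0 and c = 0.
Check with a=1 b=0 c=0 d=0 e=0 f=0:
s0 = OR(e, d) = OR(0, 0) = 0
s1 = OR(s0, a) = OR(0, 1) = 1
s2 = AND(s0, s1) = AND(0, 1) = 0
s3 = OR(s2, f) = OR(0, 0) = 0
s4 = OR(b, s3) = OR(0, 0) = 0
s5 = OR(s4, c) = OR(0, 0) = 0
s6 = OR(s0, s5) = OR(0, 0) = 0
So s6 = 0 as required.

a=1 b=0 c=0 d=0 e=0 f=0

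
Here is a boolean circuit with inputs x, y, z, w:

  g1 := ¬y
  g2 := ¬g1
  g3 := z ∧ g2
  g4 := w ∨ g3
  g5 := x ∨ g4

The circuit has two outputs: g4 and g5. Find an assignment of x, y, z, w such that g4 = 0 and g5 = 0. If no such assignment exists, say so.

x=0, y=0, z=0, w=0

Check with x=0, y=0, z=0, w=0:
g1 = ¬y = ¬0 = 1
g2 = ¬g1 = ¬1 = 0
g3 = z ∧ g2 = 0 ∧ 0 = 0
g4 = w ∨ g3 = 0 ∨ 0 = 0
g5 = x ∨ g4 = 0 ∨ 0 = 0
So g4 = 0 and g5 = 0.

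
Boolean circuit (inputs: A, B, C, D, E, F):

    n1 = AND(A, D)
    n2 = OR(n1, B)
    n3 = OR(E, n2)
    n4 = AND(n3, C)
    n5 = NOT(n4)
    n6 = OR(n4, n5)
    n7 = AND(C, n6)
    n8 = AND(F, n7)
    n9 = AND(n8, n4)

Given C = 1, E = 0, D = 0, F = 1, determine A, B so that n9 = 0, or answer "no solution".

n9 = AND(n8, n4) must be 0, so at least one of n8, n4 is 0.
Check with C = 1, E = 0, D = 0, F = 1 and A=0, B=0:
n1 = AND(A, D) = AND(0, 0) = 0
n2 = OR(n1, B) = OR(0, 0) = 0
n3 = OR(E, n2) = OR(0, 0) = 0
n4 = AND(n3, C) = AND(0, 1) = 0
n5 = NOT(n4) = NOT 0 = 1
n6 = OR(n4, n5) = OR(0, 1) = 1
n7 = AND(C, n6) = AND(1, 1) = 1
n8 = AND(F, n7) = AND(1, 1) = 1
n9 = AND(n8, n4) = AND(1, 0) = 0
So n9 = 0.

A=0, B=0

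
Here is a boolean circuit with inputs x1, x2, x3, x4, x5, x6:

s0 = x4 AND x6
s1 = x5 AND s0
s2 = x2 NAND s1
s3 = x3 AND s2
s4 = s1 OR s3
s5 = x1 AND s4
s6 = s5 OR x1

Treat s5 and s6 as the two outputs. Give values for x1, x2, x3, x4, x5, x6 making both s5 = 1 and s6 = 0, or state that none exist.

no solution exists

Across all 64 input combinations, none give both s5 = 1 and s6 = 0.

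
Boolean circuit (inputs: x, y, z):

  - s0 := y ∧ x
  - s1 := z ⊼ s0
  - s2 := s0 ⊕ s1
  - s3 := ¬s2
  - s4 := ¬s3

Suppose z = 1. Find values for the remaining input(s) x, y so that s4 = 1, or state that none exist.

x=1 y=1

Check with z = 1 and x=1, y=1:
s0 = y ∧ x = 1 ∧ 1 = 1
s1 = z ⊼ s0 = 1 ⊼ 1 = 0
s2 = s0 ⊕ s1 = 1 ⊕ 0 = 1
s3 = ¬s2 = ¬1 = 0
s4 = ¬s3 = ¬0 = 1
So s4 = 1.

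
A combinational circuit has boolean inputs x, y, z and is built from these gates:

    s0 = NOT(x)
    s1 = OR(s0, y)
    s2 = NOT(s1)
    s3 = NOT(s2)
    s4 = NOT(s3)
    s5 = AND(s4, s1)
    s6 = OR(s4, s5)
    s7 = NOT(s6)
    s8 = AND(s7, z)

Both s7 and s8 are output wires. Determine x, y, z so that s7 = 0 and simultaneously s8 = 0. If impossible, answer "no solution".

x=1 y=0 z=0

Check with x=1 y=0 z=0:
s0 = NOT(x) = NOT 1 = 0
s1 = OR(s0, y) = OR(0, 0) = 0
s2 = NOT(s1) = NOT 0 = 1
s3 = NOT(s2) = NOT 1 = 0
s4 = NOT(s3) = NOT 0 = 1
s5 = AND(s4, s1) = AND(1, 0) = 0
s6 = OR(s4, s5) = OR(1, 0) = 1
s7 = NOT(s6) = NOT 1 = 0
s8 = AND(s7, z) = AND(0, 0) = 0
So s7 = 0 and s8 = 0.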